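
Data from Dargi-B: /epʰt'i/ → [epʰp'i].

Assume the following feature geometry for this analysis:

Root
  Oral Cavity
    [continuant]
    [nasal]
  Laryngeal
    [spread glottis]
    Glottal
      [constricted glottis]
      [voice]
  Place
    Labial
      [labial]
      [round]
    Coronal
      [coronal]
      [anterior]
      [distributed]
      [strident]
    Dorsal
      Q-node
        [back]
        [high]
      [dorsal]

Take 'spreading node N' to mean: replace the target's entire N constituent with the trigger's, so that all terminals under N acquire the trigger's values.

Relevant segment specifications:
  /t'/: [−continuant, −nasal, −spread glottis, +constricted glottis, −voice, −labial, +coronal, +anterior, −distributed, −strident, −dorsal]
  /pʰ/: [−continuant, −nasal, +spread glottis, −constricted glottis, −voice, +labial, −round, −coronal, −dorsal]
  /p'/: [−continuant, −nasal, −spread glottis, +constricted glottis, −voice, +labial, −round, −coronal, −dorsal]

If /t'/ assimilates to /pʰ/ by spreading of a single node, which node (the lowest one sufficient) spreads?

Place

The alternation /t'/ → [p'] changes [labial], [round], [coronal], [anterior], [distributed], [strident] and nothing else.
The smallest constituent containing every changed terminal is Place — each of its daughters lacks at least one of the affected features.
Delinking /t'/'s Place and associating /pʰ/'s Place gives precisely the feature bundle of [p'].
[spread glottis], [constricted glottis] — on which /pʰ/ differs from /t'/ — are unchanged, so Root cannot have spread; the constituent is no larger than Place.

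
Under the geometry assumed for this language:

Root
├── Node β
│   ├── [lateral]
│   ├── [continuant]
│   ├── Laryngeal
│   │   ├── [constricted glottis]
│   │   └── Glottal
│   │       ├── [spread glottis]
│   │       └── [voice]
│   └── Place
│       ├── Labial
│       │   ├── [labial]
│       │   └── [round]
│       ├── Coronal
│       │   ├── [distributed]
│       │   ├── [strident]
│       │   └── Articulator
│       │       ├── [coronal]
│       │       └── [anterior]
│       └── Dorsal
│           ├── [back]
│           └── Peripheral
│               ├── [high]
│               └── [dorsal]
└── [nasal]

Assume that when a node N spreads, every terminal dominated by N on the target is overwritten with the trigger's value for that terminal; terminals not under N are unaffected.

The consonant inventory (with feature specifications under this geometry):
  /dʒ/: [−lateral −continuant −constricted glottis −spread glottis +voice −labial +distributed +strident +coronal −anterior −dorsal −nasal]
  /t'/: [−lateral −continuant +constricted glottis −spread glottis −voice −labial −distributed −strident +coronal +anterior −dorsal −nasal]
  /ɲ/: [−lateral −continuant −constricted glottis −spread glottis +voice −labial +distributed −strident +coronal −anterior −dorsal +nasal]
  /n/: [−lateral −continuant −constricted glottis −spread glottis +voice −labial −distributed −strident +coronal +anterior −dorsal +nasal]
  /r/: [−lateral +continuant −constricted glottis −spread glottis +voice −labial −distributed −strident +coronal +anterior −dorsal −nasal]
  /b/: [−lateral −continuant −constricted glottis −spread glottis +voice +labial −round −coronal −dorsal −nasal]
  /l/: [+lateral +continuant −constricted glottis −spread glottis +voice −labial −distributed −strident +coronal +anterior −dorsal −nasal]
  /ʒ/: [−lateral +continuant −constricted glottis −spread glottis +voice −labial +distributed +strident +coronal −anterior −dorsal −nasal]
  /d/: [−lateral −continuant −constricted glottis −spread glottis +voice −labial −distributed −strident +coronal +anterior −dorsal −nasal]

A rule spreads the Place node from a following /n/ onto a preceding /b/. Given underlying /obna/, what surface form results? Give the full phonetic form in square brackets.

[odna]

Place immediately or transitively dominates [labial], [round], [distributed], [strident], [coronal], [anterior], [back], [high], [dorsal].
The target acquires /n/'s values for everything under Place — [−labial], [−distributed], [−strident], [+coronal], [+anterior], [−dorsal] — while keeping its own [lateral], [continuant], [constricted glottis], ….
This feature bundle is that of [d], so /obna/ surfaces as [odna].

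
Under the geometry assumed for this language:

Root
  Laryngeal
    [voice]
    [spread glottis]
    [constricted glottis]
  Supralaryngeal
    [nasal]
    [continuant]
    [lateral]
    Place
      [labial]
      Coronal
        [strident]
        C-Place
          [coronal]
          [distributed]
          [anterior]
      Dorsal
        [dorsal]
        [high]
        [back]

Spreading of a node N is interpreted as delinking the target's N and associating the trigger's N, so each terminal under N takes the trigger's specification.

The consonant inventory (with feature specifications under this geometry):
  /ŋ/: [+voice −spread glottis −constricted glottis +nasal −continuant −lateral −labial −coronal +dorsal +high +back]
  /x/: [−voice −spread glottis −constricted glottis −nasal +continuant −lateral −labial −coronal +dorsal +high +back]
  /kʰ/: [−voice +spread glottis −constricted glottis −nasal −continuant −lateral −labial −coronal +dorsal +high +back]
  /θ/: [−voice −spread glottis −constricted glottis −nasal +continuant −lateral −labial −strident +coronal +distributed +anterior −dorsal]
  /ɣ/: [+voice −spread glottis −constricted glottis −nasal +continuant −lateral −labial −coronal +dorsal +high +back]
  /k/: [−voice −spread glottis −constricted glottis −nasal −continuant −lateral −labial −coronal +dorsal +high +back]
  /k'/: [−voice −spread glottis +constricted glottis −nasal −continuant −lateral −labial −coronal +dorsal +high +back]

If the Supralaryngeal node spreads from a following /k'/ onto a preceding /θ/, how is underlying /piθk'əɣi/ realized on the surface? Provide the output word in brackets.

[pikk'əɣi]

The Supralaryngeal node dominates the terminals [nasal], [continuant], [lateral], [labial], [strident], [coronal], [distributed], [anterior], [dorsal], [high], [back].
After delinking /θ/'s Supralaryngeal and linking /k'/'s, the affected terminals become [−nasal], [−continuant], [−lateral], [−labial], [−coronal], [+dorsal], [+high], [+back]; [voice], [spread glottis], [constricted glottis] (outside Supralaryngeal) are retained from /θ/.
This feature bundle is that of [k], so /piθk'əɣi/ surfaces as [pikk'əɣi].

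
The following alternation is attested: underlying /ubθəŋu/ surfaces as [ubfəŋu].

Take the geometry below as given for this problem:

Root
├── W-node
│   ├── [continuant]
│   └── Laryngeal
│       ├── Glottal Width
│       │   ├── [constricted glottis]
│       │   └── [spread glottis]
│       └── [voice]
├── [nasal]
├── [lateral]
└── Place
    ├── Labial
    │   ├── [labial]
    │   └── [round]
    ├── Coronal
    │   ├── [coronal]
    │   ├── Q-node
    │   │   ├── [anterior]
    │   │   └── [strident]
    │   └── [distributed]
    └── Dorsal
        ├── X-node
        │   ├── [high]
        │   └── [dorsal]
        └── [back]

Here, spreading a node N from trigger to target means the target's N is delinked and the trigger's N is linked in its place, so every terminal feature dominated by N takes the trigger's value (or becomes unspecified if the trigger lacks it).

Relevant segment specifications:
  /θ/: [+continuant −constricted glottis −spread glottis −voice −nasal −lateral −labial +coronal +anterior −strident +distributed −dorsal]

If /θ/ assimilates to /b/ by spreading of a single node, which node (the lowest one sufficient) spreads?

Feature comparison: [labial], [round], [coronal], [anterior], [distributed], [strident] differ between /θ/ and [f]; the remaining terminals match.
The smallest constituent containing every changed terminal is Place — each of its daughters lacks at least one of the affected features.
Spreading Place from /b/ overwrites each of those terminals with /b/'s values, yielding exactly [f].
Since [continuant], [voice] are preserved even though /b/ disagrees there, no node above Place spread.

Place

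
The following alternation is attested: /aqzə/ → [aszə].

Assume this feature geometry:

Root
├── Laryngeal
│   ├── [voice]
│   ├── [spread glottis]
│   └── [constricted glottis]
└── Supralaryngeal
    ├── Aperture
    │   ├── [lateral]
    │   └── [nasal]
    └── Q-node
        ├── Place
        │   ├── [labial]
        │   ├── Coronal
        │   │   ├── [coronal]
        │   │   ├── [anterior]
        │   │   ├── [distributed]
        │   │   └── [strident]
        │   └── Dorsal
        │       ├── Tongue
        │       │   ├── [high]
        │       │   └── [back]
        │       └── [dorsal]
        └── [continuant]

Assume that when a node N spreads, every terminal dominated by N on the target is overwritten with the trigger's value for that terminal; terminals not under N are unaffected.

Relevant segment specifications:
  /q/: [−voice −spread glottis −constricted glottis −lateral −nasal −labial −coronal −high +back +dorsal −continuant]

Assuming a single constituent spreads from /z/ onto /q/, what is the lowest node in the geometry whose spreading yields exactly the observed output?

Q-node

Comparing /q/ with its surface form [s], the features that change are [continuant], [coronal], [anterior], [distributed], [strident], [dorsal], [high], [back].
Tracing each changed feature up the tree, the paths first meet at Q-node; any lower node misses at least one of them.
Delinking /q/'s Q-node and associating /z/'s Q-node gives precisely the feature bundle of [s].
[voice] stays as in /q/ although /z/ differs there, so no node dominating it spread; among the remaining candidates Q-node is the lowest that derives the output.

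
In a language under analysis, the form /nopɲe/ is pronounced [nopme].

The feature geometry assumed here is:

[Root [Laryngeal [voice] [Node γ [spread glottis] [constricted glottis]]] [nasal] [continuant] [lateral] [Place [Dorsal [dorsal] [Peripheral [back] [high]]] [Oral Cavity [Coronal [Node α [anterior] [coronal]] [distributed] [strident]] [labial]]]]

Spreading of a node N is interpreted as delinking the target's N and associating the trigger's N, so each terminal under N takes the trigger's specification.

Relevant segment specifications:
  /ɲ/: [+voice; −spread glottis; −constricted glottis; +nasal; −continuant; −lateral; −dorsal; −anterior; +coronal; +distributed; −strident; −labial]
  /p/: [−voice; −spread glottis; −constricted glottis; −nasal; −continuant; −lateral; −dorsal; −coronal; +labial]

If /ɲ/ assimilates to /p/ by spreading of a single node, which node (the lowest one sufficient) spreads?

Comparing /ɲ/ with its surface form [m], the features that change are [labial], [coronal], [anterior], [distributed], [strident].
Tracing each changed feature up the tree, the paths first meet at Oral Cavity; any lower node misses at least one of them.
Delinking /ɲ/'s Oral Cavity and associating /p/'s Oral Cavity gives precisely the feature bundle of [m].
[nasal], [voice] stay as in /ɲ/ although /p/ differs there, so no node dominating them spread; among the remaining candidates Oral Cavity is the lowest that derives the output.

Oral Cavity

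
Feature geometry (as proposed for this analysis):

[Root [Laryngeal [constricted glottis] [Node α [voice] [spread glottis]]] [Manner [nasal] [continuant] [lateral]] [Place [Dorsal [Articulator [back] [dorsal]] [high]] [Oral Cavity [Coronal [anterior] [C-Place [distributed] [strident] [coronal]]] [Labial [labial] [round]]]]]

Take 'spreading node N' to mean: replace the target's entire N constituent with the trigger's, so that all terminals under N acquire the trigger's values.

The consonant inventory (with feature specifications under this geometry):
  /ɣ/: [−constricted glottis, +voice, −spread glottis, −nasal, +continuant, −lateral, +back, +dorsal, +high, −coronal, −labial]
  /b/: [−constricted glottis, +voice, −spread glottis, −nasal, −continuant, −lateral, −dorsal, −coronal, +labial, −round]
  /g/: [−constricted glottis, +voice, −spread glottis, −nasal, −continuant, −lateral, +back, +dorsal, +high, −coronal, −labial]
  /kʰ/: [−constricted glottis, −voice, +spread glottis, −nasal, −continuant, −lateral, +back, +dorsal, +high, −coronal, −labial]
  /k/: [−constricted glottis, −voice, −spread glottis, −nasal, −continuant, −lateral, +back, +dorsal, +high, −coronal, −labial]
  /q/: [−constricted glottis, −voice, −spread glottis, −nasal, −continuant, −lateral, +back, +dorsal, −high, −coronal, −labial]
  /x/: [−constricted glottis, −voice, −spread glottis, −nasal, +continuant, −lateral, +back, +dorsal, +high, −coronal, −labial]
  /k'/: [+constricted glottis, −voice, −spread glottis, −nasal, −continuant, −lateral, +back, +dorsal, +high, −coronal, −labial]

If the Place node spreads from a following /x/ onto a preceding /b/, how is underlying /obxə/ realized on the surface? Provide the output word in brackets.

[ogxə]

The Place node dominates the terminals [back], [dorsal], [high], [anterior], [distributed], [strident], [coronal], [labial], [round].
The target acquires /x/'s values for everything under Place — [+back], [+dorsal], [+high], [−coronal], [−labial] — while keeping its own [constricted glottis], [voice], [spread glottis], ….
Among the inventory, only /g/ has exactly this specification, giving the surface form [ogxə].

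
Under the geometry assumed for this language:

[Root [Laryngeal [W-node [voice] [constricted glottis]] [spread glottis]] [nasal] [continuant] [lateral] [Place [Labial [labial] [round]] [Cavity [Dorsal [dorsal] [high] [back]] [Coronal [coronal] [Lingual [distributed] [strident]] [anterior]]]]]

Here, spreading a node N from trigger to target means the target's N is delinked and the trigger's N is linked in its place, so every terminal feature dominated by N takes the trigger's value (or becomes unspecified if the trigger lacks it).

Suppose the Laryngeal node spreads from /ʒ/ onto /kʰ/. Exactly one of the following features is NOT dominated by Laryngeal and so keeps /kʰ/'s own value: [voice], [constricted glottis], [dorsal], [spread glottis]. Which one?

[dorsal]

The terminals dominated by Laryngeal are [voice], [constricted glottis], [spread glottis].
[voice], [constricted glottis], [spread glottis] all lie under Laryngeal, so they are overwritten when Laryngeal spreads.
But [dorsal] is a dependent of Dorsal, outside Laryngeal; it is therefore untouched by the spreading.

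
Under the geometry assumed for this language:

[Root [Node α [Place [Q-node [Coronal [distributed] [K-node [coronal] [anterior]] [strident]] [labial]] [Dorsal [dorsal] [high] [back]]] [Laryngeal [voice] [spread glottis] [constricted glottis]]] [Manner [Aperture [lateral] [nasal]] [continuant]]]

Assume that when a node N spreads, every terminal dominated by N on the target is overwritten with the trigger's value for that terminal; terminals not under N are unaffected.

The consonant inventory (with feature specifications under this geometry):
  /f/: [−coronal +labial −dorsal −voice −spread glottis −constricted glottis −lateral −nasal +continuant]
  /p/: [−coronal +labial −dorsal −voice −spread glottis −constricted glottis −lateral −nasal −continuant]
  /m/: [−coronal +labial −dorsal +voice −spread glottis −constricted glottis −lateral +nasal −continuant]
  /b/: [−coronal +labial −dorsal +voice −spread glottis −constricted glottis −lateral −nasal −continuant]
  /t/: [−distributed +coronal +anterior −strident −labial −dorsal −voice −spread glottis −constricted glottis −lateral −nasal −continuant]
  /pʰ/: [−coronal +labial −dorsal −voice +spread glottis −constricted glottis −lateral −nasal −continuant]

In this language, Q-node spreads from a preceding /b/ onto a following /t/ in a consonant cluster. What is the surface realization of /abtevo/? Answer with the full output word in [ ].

Terminals under Q-node in this geometry: [distributed], [coronal], [anterior], [strident], [labial].
Spreading Q-node from /b/ onto /t/ replaces those values with /b/'s: [−coronal], [+labial]. Features outside Q-node ([dorsal], [voice], [spread glottis], …) stay as in /t/.
This feature bundle is that of [p], so /abtevo/ surfaces as [abpevo].

[abpevo]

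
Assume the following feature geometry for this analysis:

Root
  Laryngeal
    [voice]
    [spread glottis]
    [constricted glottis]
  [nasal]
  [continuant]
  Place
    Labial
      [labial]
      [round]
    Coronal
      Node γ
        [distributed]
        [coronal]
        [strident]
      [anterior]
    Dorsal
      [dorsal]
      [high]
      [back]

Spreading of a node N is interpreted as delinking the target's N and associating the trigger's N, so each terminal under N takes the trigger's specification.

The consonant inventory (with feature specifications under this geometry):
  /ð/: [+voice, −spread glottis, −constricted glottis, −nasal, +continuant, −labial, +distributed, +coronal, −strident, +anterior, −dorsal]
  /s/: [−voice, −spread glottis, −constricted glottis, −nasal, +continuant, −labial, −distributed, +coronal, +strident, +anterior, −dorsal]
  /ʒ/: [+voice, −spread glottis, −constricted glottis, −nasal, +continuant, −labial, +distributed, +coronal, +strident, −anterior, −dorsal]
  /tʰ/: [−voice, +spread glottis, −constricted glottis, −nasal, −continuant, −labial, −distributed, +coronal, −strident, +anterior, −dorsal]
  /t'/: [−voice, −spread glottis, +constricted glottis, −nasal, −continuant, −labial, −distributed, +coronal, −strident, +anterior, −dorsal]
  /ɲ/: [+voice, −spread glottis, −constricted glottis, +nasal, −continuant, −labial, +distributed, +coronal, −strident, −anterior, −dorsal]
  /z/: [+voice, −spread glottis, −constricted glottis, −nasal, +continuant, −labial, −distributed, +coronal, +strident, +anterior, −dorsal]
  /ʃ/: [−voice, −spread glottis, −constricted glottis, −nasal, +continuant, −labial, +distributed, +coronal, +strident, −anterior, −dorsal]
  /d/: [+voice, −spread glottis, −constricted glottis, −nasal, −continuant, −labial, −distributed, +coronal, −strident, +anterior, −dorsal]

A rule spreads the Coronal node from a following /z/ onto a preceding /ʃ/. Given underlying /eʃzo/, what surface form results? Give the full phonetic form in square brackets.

The Coronal node dominates the terminals [distributed], [coronal], [strident], [anterior].
The target acquires /z/'s values for everything under Coronal — [−distributed], [+coronal], [+strident], [+anterior] — while keeping its own [voice], [spread glottis], [constricted glottis], ….
The resulting bundle matches /s/ in the inventory; substituting it for /ʃ/ gives [eszo].

[eszo]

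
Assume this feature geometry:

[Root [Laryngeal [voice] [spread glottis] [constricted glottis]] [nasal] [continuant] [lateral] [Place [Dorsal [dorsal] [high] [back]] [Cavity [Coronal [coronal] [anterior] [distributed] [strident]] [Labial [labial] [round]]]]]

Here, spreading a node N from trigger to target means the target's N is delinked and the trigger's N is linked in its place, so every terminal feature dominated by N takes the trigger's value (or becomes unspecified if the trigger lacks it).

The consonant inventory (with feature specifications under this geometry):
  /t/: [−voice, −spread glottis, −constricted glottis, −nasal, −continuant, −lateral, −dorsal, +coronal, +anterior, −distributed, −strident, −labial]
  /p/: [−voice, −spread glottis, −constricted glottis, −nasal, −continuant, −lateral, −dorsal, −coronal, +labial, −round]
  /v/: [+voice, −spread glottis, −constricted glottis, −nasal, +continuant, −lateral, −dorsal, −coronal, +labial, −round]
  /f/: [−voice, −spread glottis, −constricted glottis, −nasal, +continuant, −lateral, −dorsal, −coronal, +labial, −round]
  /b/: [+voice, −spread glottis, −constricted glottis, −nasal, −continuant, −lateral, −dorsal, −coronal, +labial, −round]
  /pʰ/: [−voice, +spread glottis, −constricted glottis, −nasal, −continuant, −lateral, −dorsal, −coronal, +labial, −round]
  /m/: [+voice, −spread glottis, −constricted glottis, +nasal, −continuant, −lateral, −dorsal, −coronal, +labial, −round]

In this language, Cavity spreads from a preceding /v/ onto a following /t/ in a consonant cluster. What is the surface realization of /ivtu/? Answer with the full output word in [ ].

[ivpu]

The Cavity node dominates the terminals [coronal], [anterior], [distributed], [strident], [labial], [round].
After delinking /t/'s Cavity and linking /v/'s, the affected terminals become [−coronal], [+labial], [−round]; [voice], [spread glottis], [constricted glottis], … (outside Cavity) are retained from /t/.
This feature bundle is that of [p], so /ivtu/ surfaces as [ivpu].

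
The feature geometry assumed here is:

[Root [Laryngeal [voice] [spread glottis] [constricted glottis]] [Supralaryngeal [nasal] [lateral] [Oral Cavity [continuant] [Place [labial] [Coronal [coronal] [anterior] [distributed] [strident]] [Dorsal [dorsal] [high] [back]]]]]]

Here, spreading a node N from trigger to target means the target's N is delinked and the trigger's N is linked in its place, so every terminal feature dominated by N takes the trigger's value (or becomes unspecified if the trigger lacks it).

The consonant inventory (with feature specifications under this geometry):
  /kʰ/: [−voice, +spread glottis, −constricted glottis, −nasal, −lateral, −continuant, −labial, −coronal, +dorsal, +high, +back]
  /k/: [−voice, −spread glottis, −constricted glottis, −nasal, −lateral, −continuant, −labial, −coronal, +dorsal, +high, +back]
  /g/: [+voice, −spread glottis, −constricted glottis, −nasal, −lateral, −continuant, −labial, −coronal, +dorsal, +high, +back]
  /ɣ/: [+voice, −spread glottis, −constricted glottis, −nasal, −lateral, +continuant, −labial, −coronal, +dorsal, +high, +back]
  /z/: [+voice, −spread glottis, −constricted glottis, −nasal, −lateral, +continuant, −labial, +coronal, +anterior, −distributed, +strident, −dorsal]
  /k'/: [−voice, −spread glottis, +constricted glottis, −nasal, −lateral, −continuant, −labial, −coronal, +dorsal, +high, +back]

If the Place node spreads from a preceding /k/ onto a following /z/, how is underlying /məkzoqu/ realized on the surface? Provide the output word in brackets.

The Place node dominates the terminals [labial], [coronal], [anterior], [distributed], [strident], [dorsal], [high], [back].
The target acquires /k/'s values for everything under Place — [−labial], [−coronal], [+dorsal], [+high], [+back] — while keeping its own [voice], [spread glottis], [constricted glottis], ….
Among the inventory, only /ɣ/ has exactly this specification, giving the surface form [məkɣoqu].

[məkɣoqu]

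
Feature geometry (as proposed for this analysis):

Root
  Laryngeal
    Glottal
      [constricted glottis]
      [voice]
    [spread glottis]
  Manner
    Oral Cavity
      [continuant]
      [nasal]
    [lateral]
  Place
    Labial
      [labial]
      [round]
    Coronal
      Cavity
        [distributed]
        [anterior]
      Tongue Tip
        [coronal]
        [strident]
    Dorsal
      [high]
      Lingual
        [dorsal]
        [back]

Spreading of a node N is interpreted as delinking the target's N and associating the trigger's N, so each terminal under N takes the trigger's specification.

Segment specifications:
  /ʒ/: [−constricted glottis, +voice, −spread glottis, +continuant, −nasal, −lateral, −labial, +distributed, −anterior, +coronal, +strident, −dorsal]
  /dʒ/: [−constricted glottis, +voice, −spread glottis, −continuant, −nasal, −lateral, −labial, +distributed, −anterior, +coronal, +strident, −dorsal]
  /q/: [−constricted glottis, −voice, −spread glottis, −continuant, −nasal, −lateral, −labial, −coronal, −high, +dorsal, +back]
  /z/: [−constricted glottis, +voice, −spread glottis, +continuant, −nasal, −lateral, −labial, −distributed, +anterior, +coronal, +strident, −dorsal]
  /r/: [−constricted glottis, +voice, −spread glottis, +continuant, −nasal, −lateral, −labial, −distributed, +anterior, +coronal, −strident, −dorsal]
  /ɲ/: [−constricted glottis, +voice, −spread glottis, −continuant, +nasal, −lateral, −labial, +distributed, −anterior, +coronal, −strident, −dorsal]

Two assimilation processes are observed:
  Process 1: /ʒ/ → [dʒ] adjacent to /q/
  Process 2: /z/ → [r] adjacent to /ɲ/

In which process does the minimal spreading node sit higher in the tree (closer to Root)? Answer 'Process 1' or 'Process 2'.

Process 1: the feature that changes is [continuant]; the minimal node is [continuant] (depth 3).
Process 2 alters [strident]; the lowest dominating node is [strident] (depth 4 from Root).
[continuant] (depth 3) sits above [strident] (depth 4), making Process 1 the one with the higher spreading node.

Process 1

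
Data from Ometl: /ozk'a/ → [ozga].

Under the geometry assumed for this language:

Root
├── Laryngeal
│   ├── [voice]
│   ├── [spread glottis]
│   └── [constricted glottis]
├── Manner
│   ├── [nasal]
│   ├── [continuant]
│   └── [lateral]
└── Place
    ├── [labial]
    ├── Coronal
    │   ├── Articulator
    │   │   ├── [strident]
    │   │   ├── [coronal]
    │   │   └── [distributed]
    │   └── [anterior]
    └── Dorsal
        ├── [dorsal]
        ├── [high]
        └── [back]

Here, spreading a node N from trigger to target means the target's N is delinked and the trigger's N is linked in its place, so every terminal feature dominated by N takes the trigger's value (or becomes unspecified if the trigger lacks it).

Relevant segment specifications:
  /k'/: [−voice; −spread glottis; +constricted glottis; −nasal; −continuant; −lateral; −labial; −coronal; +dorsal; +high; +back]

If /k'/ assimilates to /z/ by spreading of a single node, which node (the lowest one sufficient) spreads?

Comparing /k'/ with its surface form [g], the features that change are [voice], [constricted glottis].
The smallest constituent containing every changed terminal is Laryngeal — each of its daughters lacks at least one of the affected features.
Spreading Laryngeal from /z/ overwrites each of those terminals with /z/'s values, yielding exactly [g].
Since [coronal], [continuant] are preserved even though /z/ disagrees there, no node above Laryngeal spread.

Laryngeal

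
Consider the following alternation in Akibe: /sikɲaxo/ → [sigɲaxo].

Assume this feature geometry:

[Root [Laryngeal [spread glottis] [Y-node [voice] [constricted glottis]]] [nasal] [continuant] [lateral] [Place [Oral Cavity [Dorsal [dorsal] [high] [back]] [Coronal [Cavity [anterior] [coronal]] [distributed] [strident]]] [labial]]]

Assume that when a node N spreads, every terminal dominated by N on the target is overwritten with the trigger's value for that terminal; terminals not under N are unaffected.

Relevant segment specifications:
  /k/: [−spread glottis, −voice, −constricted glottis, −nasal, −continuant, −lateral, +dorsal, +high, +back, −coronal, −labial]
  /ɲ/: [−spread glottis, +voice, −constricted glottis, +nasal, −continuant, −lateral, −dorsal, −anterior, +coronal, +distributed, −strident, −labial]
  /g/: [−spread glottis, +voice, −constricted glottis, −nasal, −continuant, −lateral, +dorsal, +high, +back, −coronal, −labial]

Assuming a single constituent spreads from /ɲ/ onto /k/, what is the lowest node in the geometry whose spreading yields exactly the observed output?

[voice]

Comparing /k/ with its surface form [g], the only feature that changes is [voice].
With a single altered terminal, the smallest constituent that could spread is that terminal — [voice].
Features on which the two segments disagree outside [voice], such as [dorsal], [coronal], are unchanged — nothing dominating them spread, and [voice] is the minimal sufficient constituent.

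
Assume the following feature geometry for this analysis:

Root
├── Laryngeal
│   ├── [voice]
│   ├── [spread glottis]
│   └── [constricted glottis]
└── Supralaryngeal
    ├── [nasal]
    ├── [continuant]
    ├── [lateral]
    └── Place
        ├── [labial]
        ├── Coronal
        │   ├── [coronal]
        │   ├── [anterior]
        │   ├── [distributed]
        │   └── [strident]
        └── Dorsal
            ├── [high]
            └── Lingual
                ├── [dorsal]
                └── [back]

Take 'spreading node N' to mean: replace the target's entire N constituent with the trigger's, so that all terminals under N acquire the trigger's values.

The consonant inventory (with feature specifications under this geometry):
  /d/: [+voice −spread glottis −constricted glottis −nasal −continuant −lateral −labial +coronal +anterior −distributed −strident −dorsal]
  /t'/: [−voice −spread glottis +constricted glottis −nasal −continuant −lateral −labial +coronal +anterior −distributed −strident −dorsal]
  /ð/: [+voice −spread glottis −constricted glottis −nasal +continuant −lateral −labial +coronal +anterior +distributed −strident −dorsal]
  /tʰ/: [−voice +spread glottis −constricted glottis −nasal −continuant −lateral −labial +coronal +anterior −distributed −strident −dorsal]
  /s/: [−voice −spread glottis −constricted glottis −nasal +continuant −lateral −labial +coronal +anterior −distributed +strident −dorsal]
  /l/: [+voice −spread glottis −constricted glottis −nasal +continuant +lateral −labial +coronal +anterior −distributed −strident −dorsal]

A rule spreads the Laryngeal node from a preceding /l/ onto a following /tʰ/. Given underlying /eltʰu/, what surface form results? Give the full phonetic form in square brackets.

The Laryngeal node dominates the terminals [voice], [spread glottis], [constricted glottis].
The target acquires /l/'s values for everything under Laryngeal — [+voice], [−spread glottis], [−constricted glottis] — while keeping its own [nasal], [continuant], [lateral], ….
The resulting bundle matches /d/ in the inventory; substituting it for /tʰ/ gives [eldu].

[eldu]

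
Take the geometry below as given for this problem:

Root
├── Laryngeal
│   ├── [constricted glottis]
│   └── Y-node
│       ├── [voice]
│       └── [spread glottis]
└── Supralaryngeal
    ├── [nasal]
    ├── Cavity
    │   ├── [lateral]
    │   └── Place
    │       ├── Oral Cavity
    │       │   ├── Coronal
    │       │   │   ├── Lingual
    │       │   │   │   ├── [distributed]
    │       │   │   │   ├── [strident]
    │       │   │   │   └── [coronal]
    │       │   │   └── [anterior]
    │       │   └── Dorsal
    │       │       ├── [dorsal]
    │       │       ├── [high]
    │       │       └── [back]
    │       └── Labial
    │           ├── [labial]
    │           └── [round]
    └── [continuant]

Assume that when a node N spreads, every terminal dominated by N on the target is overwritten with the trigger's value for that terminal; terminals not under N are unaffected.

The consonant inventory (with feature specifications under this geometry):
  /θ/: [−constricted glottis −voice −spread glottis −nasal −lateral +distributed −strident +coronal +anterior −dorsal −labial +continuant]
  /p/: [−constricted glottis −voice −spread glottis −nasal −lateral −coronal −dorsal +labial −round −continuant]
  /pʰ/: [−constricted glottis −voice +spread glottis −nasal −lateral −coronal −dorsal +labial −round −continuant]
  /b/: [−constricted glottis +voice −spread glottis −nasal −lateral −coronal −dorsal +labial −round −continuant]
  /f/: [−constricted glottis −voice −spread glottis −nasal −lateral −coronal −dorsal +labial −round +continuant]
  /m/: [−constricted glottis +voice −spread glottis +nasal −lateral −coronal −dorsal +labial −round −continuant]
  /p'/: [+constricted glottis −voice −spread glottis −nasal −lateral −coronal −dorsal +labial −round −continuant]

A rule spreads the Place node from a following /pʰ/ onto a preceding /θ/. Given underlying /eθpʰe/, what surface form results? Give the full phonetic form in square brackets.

Place immediately or transitively dominates [distributed], [strident], [coronal], [anterior], [dorsal], [high], [back], [labial], [round].
After delinking /θ/'s Place and linking /pʰ/'s, the affected terminals become [−coronal], [−dorsal], [+labial], [−round]; [constricted glottis], [voice], [spread glottis], … (outside Place) are retained from /θ/.
The resulting bundle matches /f/ in the inventory; substituting it for /θ/ gives [efpʰe].

[efpʰe]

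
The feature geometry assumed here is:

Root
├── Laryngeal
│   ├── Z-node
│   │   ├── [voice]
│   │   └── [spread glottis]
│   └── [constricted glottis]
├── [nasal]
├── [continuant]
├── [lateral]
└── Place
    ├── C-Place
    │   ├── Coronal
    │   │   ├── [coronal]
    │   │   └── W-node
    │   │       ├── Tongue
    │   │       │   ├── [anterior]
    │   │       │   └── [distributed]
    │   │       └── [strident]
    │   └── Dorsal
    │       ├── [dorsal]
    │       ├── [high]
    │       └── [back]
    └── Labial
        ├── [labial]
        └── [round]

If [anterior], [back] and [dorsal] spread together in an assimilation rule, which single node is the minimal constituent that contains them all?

C-Place

[anterior] is immediately dominated by Tongue.
[back] is immediately dominated by Dorsal.
[dorsal] is immediately dominated by Dorsal.
The listed terminals split across distinct daughters of C-Place, so C-Place itself is the smallest node containing them all.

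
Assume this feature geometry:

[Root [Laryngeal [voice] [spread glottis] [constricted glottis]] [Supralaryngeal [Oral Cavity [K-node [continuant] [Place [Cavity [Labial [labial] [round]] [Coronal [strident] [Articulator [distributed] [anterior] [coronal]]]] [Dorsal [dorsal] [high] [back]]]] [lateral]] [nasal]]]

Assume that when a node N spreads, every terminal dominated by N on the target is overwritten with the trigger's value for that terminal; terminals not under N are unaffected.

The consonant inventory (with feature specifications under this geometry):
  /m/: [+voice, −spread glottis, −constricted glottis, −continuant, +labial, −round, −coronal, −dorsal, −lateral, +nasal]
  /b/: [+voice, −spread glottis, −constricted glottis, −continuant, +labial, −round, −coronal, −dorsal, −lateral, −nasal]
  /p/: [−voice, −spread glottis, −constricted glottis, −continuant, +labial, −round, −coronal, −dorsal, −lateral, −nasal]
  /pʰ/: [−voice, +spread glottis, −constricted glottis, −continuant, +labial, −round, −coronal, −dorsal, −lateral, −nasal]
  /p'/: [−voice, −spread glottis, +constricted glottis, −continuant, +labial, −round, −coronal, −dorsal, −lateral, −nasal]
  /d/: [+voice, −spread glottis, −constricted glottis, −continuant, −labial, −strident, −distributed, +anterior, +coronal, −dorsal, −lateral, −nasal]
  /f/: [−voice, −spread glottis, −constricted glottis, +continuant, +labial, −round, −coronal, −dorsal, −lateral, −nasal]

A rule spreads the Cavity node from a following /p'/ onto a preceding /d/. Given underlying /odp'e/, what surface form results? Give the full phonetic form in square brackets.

Terminals under Cavity in this geometry: [labial], [round], [strident], [distributed], [anterior], [coronal].
Spreading Cavity from /p'/ onto /d/ replaces those values with /p'/'s: [+labial], [−round], [−coronal]. Features outside Cavity ([voice], [spread glottis], [constricted glottis], …) stay as in /d/.
This feature bundle is that of [b], so /odp'e/ surfaces as [obp'e].

[obp'e]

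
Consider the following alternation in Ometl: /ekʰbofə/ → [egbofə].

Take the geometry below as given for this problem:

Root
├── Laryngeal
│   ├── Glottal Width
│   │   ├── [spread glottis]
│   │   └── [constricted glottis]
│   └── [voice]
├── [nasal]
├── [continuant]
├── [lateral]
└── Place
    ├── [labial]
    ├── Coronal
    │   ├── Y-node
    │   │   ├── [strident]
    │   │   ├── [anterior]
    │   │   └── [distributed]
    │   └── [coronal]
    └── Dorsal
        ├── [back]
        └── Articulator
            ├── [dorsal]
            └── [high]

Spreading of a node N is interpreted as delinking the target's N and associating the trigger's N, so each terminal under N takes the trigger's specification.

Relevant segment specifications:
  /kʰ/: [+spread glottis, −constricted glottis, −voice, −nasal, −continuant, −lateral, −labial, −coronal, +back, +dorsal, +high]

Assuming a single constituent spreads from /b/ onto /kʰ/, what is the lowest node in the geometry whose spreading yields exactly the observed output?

Laryngeal

The alternation /kʰ/ → [g] changes [voice], [spread glottis] and nothing else.
The smallest constituent containing every changed terminal is Laryngeal — each of its daughters lacks at least one of the affected features.
If Laryngeal spreads, every terminal under it takes /b/'s value, producing [g] as observed.
Since [dorsal], [labial] are preserved even though /b/ disagrees there, no node above Laryngeal spread.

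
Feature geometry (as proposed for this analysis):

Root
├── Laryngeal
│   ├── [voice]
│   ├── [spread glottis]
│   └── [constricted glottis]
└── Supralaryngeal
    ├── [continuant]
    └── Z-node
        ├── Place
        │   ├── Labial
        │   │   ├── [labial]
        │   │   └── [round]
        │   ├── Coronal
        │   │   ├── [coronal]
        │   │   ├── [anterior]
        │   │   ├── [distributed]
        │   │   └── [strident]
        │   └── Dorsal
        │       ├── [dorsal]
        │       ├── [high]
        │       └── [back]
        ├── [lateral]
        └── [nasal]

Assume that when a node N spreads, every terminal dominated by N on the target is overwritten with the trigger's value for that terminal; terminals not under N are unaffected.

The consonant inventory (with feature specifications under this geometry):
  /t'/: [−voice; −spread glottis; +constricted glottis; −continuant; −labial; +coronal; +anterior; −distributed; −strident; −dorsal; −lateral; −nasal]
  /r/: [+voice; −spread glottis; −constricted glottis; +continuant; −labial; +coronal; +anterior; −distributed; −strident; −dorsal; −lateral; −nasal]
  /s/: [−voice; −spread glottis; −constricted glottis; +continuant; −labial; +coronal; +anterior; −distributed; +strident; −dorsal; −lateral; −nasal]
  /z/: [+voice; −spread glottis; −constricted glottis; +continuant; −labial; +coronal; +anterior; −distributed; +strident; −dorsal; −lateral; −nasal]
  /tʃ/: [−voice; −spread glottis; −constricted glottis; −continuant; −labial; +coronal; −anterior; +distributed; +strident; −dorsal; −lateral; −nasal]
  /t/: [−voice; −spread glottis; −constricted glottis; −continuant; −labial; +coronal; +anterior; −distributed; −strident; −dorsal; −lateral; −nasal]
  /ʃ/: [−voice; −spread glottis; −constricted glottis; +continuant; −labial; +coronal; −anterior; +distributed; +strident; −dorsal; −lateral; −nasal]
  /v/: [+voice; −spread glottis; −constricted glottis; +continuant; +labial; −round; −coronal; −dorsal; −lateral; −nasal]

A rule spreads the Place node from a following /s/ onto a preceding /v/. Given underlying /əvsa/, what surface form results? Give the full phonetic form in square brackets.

[əzsa]

Place immediately or transitively dominates [labial], [round], [coronal], [anterior], [distributed], [strident], [dorsal], [high], [back].
The target acquires /s/'s values for everything under Place — [−labial], [+coronal], [+anterior], [−distributed], [+strident], [−dorsal] — while keeping its own [voice], [spread glottis], [constricted glottis], ….
This feature bundle is that of [z], so /əvsa/ surfaces as [əzsa].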